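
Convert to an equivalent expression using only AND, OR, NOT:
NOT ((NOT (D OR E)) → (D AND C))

(NOT (D OR E)) AND NOT (D AND C)
(Negated implication: NOT(A → B) = A AND NOT B)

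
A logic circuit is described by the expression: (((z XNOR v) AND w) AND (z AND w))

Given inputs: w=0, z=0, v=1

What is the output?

Substituting: (((0 XNOR 1) AND 0) AND (0 AND 0))
= 0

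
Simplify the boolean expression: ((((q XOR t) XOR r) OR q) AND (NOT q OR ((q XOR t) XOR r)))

By distribution ((E OR v) AND (E OR NOT v) = E):
= ((q XOR t) XOR r)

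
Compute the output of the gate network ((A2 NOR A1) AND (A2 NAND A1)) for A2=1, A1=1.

Substituting: ((1 NOR 1) AND (1 NAND 1))
= 0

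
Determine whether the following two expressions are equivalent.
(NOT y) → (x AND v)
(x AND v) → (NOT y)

No, Converse is not equivalent to original (counterexample: x=0, v=0, y=0)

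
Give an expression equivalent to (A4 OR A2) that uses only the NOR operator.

((A4 NOR A2) NOR (A4 NOR A2))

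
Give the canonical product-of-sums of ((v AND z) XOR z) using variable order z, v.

ΠM(0, 1, 3) = (z OR v) AND (z OR NOT v) AND (NOT z OR NOT v)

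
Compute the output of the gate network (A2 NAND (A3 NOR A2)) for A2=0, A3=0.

Substituting: (0 NAND (0 NOR 0))
= 1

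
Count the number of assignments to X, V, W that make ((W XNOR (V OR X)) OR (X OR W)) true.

Satisfying assignments: (0,0,0), (0,0,1), (0,1,1), (1,0,0), (1,0,1), (1,1,0), (1,1,1)
Count: 7 out of 8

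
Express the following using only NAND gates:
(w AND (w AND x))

((w NAND ((w NAND x) NAND (w NAND x))) NAND (w NAND ((w NAND x) NAND (w NAND x))))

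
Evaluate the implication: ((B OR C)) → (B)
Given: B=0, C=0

Antecedent ((B OR C)) = 0; consequent (B) = 0.
0 → 0 = 1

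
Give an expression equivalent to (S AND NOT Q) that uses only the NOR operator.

((S NOR S) NOR ((Q NOR Q) NOR (Q NOR Q)))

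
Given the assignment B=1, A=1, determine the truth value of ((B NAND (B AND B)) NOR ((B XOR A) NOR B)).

Substituting: ((1 NAND (1 AND 1)) NOR ((1 XOR 1) NOR 1))
= 1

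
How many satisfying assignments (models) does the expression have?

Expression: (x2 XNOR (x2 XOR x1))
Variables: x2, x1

Satisfying assignments: (0,0), (1,0)
Count: 2 out of 4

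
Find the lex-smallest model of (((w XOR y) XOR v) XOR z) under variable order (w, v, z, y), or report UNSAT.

w=0, v=0, z=0, y=1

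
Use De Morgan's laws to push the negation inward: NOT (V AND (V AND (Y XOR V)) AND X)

NOT V OR NOT (V AND (Y XOR V)) OR NOT X
De Morgan's: NOT(AND of terms) = OR of negations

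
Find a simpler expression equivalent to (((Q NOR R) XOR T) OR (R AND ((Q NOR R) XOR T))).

By absorption (E OR (E AND v) = E):
= ((Q NOR R) XOR T)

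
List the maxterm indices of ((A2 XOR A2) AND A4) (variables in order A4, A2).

ΠM(0, 1, 2, 3) = (A4 OR A2) AND (A4 OR NOT A2) AND (NOT A4 OR A2) AND (NOT A4 OR NOT A2)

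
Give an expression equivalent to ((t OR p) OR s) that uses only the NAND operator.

((((t NAND t) NAND (p NAND p)) NAND ((t NAND t) NAND (p NAND p))) NAND (s NAND s))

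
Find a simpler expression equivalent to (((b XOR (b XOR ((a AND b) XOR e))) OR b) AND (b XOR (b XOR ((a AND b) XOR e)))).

By absorption (E AND (E OR v) = E) then XOR self-cancellation ((E XOR v) XOR v = E):
= ((a AND b) XOR e)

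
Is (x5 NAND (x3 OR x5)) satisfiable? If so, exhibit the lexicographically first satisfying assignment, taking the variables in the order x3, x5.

x3=0, x5=0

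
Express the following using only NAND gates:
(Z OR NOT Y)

((Z NAND Z) NAND ((Y NAND Y) NAND (Y NAND Y)))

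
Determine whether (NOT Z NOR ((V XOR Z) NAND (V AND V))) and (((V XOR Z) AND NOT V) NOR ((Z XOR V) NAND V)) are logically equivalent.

No. Counterexample: with Z=0, V=1, Expression 1 = 0 but Expression 2 = 1.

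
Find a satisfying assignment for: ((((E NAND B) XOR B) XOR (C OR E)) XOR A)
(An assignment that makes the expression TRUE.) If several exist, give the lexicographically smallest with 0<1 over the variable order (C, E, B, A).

C=0, E=0, B=0, A=0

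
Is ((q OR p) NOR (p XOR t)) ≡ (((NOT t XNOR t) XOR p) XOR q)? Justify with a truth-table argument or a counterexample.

No. Counterexample: with p=0, t=0, q=0, Expression 1 = 1 but Expression 2 = 0.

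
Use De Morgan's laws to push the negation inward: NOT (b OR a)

NOT b AND NOT a
De Morgan's: NOT(OR of terms) = AND of negations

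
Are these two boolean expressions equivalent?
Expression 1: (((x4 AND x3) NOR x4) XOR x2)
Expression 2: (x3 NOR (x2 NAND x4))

No. Counterexample: with x2=0, x3=0, x4=0, Expression 1 = 1 but Expression 2 = 0.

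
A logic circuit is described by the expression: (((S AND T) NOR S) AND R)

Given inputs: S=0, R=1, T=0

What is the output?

Substituting: (((0 AND 0) NOR 0) AND 1)
= 1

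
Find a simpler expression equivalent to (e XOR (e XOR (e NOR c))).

By XOR self-cancellation ((E XOR v) XOR v = E):
= (e NOR c)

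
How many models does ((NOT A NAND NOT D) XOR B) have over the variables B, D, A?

Satisfying assignments: (0,0,1), (0,1,0), (0,1,1), (1,0,0)
Count: 4 out of 8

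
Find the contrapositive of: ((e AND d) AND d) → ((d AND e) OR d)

Contrapositive: NOT ((d AND e) OR d) → NOT ((e AND d) AND d)
Note: A statement and its contrapositive are logically equivalent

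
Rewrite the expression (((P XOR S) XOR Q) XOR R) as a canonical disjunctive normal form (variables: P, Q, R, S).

(NOT P AND NOT Q AND NOT R AND S) OR (NOT P AND NOT Q AND R AND NOT S) OR (NOT P AND Q AND NOT R AND NOT S) OR (NOT P AND Q AND R AND S) OR (P AND NOT Q AND NOT R AND NOT S) OR (P AND NOT Q AND R AND S) OR (P AND Q AND NOT R AND S) OR (P AND Q AND R AND NOT S)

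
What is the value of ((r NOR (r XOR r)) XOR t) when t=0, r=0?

Substituting: ((0 NOR (0 XOR 0)) XOR 0)
= 1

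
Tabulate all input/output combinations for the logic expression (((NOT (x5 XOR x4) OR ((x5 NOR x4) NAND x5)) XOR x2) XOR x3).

x5 | x2 | x4 | x3 | Output
--------------------------
0 | 0 | 0 | 0 | 1
0 | 0 | 0 | 1 | 0
0 | 0 | 1 | 0 | 1
0 | 0 | 1 | 1 | 0
0 | 1 | 0 | 0 | 0
0 | 1 | 0 | 1 | 1
0 | 1 | 1 | 0 | 0
0 | 1 | 1 | 1 | 1
1 | 0 | 0 | 0 | 1
1 | 0 | 0 | 1 | 0
1 | 0 | 1 | 0 | 1
1 | 0 | 1 | 1 | 0
1 | 1 | 0 | 0 | 0
1 | 1 | 0 | 1 | 1
1 | 1 | 1 | 0 | 0
1 | 1 | 1 | 1 | 1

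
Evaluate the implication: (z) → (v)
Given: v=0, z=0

Antecedent (z) = 0; consequent (v) = 0.
0 → 0 = 1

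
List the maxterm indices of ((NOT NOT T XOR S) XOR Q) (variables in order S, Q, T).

ΠM(0, 3, 5, 6) = (S OR Q OR T) AND (S OR NOT Q OR NOT T) AND (NOT S OR Q OR NOT T) AND (NOT S OR NOT Q OR T)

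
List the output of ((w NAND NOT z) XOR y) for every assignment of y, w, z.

y | w | z | Output
------------------
0 | 0 | 0 | 1
0 | 0 | 1 | 1
0 | 1 | 0 | 0
0 | 1 | 1 | 1
1 | 0 | 0 | 0
1 | 0 | 1 | 0
1 | 1 | 0 | 1
1 | 1 | 1 | 0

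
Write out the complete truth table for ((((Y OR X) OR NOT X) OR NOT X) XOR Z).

Z | X | Y | Output
------------------
0 | 0 | 0 | 1
0 | 0 | 1 | 1
0 | 1 | 0 | 1
0 | 1 | 1 | 1
1 | 0 | 0 | 0
1 | 0 | 1 | 0
1 | 1 | 0 | 0
1 | 1 | 1 | 0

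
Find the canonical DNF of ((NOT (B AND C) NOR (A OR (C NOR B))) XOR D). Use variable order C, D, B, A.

(NOT C AND D AND NOT B AND NOT A) OR (NOT C AND D AND NOT B AND A) OR (NOT C AND D AND B AND NOT A) OR (NOT C AND D AND B AND A) OR (C AND NOT D AND B AND NOT A) OR (C AND D AND NOT B AND NOT A) OR (C AND D AND NOT B AND A) OR (C AND D AND B AND A)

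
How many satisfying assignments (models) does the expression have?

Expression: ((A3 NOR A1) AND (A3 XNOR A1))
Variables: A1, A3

Satisfying assignments: (0,0)
Count: 1 out of 4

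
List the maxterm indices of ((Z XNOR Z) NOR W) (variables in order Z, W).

ΠM(0, 1, 2, 3) = (Z OR W) AND (Z OR NOT W) AND (NOT Z OR W) AND (NOT Z OR NOT W)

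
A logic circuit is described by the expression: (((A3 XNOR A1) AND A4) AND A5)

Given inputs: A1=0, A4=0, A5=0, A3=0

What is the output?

Substituting: (((0 XNOR 0) AND 0) AND 0)
= 0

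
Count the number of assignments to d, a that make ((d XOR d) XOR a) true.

Satisfying assignments: (0,1), (1,1)
Count: 2 out of 4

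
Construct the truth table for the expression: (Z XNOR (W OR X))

X | Z | W | Output
------------------
0 | 0 | 0 | 1
0 | 0 | 1 | 0
0 | 1 | 0 | 0
0 | 1 | 1 | 1
1 | 0 | 0 | 0
1 | 0 | 1 | 0
1 | 1 | 0 | 1
1 | 1 | 1 | 1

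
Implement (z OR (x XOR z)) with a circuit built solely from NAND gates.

((z NAND z) NAND (((x NAND (x NAND z)) NAND (z NAND (x NAND z))) NAND ((x NAND (x NAND z)) NAND (z NAND (x NAND z)))))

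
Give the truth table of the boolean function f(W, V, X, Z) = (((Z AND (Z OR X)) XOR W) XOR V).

W | V | X | Z | Output
----------------------
0 | 0 | 0 | 0 | 0
0 | 0 | 0 | 1 | 1
0 | 0 | 1 | 0 | 0
0 | 0 | 1 | 1 | 1
0 | 1 | 0 | 0 | 1
0 | 1 | 0 | 1 | 0
0 | 1 | 1 | 0 | 1
0 | 1 | 1 | 1 | 0
1 | 0 | 0 | 0 | 1
1 | 0 | 0 | 1 | 0
1 | 0 | 1 | 0 | 1
1 | 0 | 1 | 1 | 0
1 | 1 | 0 | 0 | 0
1 | 1 | 0 | 1 | 1
1 | 1 | 1 | 0 | 0
1 | 1 | 1 | 1 | 1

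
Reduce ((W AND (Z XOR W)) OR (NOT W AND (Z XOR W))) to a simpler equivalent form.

By distribution ((E AND v) OR (E AND NOT v) = E):
= (Z XOR W)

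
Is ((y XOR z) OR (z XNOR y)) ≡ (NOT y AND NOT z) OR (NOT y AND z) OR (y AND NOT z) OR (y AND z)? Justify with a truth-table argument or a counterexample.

Yes, they are equivalent — the two output columns agree on all 4 assignments:
y | z | Expression 1 | Expression 2
-----------------------------------
0 | 0 | 1 | 1
0 | 1 | 1 | 1
1 | 0 | 1 | 1
1 | 1 | 1 | 1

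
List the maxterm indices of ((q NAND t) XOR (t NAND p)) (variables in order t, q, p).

ΠM(0, 1, 2, 3, 4, 7) = (t OR q OR p) AND (t OR q OR NOT p) AND (t OR NOT q OR p) AND (t OR NOT q OR NOT p) AND (NOT t OR q OR p) AND (NOT t OR NOT q OR NOT p)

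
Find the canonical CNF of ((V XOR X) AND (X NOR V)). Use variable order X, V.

(X OR V) AND (X OR NOT V) AND (NOT X OR V) AND (NOT X OR NOT V)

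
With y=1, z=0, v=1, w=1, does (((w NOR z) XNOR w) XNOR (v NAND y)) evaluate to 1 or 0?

Substituting: (((1 NOR 0) XNOR 1) XNOR (1 NAND 1))
= 1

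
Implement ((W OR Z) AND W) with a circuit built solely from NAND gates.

((((W NAND W) NAND (Z NAND Z)) NAND W) NAND (((W NAND W) NAND (Z NAND Z)) NAND W))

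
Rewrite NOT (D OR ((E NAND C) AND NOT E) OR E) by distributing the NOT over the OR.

NOT D AND NOT ((E NAND C) AND NOT E) AND NOT E
De Morgan's: NOT(OR of terms) = AND of negations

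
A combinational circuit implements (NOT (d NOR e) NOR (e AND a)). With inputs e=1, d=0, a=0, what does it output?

Substituting: (NOT (0 NOR 1) NOR (1 AND 0))
= 0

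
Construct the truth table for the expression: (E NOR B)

E | B | Output
--------------
0 | 0 | 1
0 | 1 | 0
1 | 0 | 0
1 | 1 | 0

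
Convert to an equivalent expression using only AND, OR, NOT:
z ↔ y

(z AND y) OR (NOT z AND NOT y)
(Biconditional = both true or both false)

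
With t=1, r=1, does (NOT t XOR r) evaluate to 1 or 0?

Substituting: (NOT 1 XOR 1)
= 1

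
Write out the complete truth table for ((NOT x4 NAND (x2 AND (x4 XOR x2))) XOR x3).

x4 | x3 | x2 | Output
---------------------
0 | 0 | 0 | 1
0 | 0 | 1 | 0
0 | 1 | 0 | 0
0 | 1 | 1 | 1
1 | 0 | 0 | 1
1 | 0 | 1 | 1
1 | 1 | 0 | 0
1 | 1 | 1 | 0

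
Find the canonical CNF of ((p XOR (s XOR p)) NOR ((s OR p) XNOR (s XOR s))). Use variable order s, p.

(s OR p) AND (NOT s OR p) AND (NOT s OR NOT p)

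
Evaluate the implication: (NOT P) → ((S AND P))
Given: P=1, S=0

Antecedent (NOT P) = 0; consequent ((S AND P)) = 0.
0 → 0 = 1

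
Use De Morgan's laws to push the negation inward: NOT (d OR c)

NOT d AND NOT c
De Morgan's: NOT(OR of terms) = AND of negations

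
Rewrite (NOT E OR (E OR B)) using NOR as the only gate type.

(((E NOR E) NOR ((E NOR B) NOR (E NOR B))) NOR ((E NOR E) NOR ((E NOR B) NOR (E NOR B))))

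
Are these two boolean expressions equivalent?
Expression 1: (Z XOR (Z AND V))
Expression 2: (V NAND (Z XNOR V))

No. Counterexample: with Z=0, V=0, Expression 1 = 0 but Expression 2 = 1.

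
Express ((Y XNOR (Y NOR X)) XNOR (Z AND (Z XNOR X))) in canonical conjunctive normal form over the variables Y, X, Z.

(Y OR NOT X OR Z) AND (NOT Y OR NOT X OR NOT Z)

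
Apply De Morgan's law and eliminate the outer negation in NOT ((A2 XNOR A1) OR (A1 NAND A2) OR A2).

NOT (A2 XNOR A1) AND NOT (A1 NAND A2) AND NOT A2
De Morgan's: NOT(OR of terms) = AND of negations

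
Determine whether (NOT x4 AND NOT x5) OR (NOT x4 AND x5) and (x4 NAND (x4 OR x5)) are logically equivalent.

Yes, they are equivalent — the two output columns agree on all 4 assignments:
x4 | x5 | Expression 1 | Expression 2
-------------------------------------
0 | 0 | 1 | 1
0 | 1 | 1 | 1
1 | 0 | 0 | 0
1 | 1 | 0 | 0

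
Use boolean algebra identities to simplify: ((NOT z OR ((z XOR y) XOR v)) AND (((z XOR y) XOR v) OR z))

By distribution ((E OR v) AND (E OR NOT v) = E):
= ((z XOR y) XOR v)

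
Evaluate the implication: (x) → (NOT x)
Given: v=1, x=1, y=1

Antecedent (x) = 1; consequent (NOT x) = 0.
1 → 0 = 0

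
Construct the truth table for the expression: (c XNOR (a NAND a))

a | c | Output
--------------
0 | 0 | 0
0 | 1 | 1
1 | 0 | 1
1 | 1 | 0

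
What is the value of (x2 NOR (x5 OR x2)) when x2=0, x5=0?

Substituting: (0 NOR (0 OR 0))
= 1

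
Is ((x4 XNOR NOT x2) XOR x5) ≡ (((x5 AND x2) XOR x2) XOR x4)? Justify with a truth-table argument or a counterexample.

No. Counterexample: with x4=0, x5=1, x2=0, Expression 1 = 1 but Expression 2 = 0.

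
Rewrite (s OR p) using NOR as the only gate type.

((s NOR p) NOR (s NOR p))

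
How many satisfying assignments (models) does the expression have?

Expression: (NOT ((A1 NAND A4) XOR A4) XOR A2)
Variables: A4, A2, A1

Satisfying assignments: (0,1,0), (0,1,1), (1,0,0), (1,1,1)
Count: 4 out of 8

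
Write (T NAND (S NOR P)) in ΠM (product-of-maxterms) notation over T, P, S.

ΠM(4) = (NOT T OR P OR S)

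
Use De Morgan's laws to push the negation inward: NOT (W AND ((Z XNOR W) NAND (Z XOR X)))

NOT W OR NOT ((Z XNOR W) NAND (Z XOR X))
De Morgan's: NOT(AND of terms) = OR of negations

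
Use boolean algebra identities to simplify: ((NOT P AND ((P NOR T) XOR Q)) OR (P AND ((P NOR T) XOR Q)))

By distribution ((E AND v) OR (E AND NOT v) = E):
= ((P NOR T) XOR Q)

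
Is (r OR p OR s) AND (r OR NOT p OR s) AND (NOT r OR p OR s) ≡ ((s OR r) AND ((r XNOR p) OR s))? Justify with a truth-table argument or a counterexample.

Yes, they are equivalent — the two output columns agree on all 8 assignments:
r | p | s | Expression 1 | Expression 2
---------------------------------------
0 | 0 | 0 | 0 | 0
0 | 0 | 1 | 1 | 1
0 | 1 | 0 | 0 | 0
0 | 1 | 1 | 1 | 1
1 | 0 | 0 | 0 | 0
1 | 0 | 1 | 1 | 1
1 | 1 | 0 | 1 | 1
1 | 1 | 1 | 1 | 1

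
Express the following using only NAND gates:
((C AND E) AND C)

((((C NAND E) NAND (C NAND E)) NAND C) NAND (((C NAND E) NAND (C NAND E)) NAND C))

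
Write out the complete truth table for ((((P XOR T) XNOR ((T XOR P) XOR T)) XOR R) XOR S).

R | T | S | P | Output
----------------------
0 | 0 | 0 | 0 | 1
0 | 0 | 0 | 1 | 1
0 | 0 | 1 | 0 | 0
0 | 0 | 1 | 1 | 0
0 | 1 | 0 | 0 | 0
0 | 1 | 0 | 1 | 0
0 | 1 | 1 | 0 | 1
0 | 1 | 1 | 1 | 1
1 | 0 | 0 | 0 | 0
1 | 0 | 0 | 1 | 0
1 | 0 | 1 | 0 | 1
1 | 0 | 1 | 1 | 1
1 | 1 | 0 | 0 | 1
1 | 1 | 0 | 1 | 1
1 | 1 | 1 | 0 | 0
1 | 1 | 1 | 1 | 0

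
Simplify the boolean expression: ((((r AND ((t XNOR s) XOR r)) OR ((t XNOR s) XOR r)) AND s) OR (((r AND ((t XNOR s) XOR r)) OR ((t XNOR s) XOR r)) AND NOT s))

By distribution ((E AND v) OR (E AND NOT v) = E) then absorption (E OR (E AND v) = E):
= ((t XNOR s) XOR r)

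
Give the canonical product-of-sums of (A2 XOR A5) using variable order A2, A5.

ΠM(0, 3) = (A2 OR A5) AND (NOT A2 OR NOT A5)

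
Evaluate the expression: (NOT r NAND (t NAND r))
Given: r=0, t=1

Substituting: (NOT 0 NAND (1 NAND 0))
= 0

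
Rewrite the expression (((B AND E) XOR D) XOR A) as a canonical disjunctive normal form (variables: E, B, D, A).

(NOT E AND NOT B AND NOT D AND A) OR (NOT E AND NOT B AND D AND NOT A) OR (NOT E AND B AND NOT D AND A) OR (NOT E AND B AND D AND NOT A) OR (E AND NOT B AND NOT D AND A) OR (E AND NOT B AND D AND NOT A) OR (E AND B AND NOT D AND NOT A) OR (E AND B AND D AND A)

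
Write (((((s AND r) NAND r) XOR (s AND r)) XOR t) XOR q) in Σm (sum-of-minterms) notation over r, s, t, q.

Σm(0, 3, 4, 7, 8, 11, 12, 15) = (NOT r AND NOT s AND NOT t AND NOT q) OR (NOT r AND NOT s AND t AND q) OR (NOT r AND s AND NOT t AND NOT q) OR (NOT r AND s AND t AND q) OR (r AND NOT s AND NOT t AND NOT q) OR (r AND NOT s AND t AND q) OR (r AND s AND NOT t AND NOT q) OR (r AND s AND t AND q)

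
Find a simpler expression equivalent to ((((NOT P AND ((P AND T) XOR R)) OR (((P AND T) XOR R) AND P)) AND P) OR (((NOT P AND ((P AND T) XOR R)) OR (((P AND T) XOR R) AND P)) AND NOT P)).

By distribution ((E AND v) OR (E AND NOT v) = E) then distribution ((E AND v) OR (E AND NOT v) = E):
= ((P AND T) XOR R)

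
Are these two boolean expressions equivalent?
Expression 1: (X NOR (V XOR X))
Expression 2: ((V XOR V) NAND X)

No. Counterexample: with V=0, X=1, Expression 1 = 0 but Expression 2 = 1.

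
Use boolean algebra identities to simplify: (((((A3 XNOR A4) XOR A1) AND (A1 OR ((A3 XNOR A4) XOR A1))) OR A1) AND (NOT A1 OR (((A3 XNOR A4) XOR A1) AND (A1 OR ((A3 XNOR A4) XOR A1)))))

By distribution ((E OR v) AND (E OR NOT v) = E) then absorption (E AND (E OR v) = E):
= ((A3 XNOR A4) XOR A1)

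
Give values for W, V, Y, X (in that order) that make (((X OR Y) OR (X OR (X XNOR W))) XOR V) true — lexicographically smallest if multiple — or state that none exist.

W=0, V=0, Y=0, X=0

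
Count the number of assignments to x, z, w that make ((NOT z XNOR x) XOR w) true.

Satisfying assignments: (0,0,1), (0,1,0), (1,0,0), (1,1,1)
Count: 4 out of 8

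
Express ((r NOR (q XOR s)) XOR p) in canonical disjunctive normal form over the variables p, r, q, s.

(NOT p AND NOT r AND NOT q AND NOT s) OR (NOT p AND NOT r AND q AND s) OR (p AND NOT r AND NOT q AND s) OR (p AND NOT r AND q AND NOT s) OR (p AND r AND NOT q AND NOT s) OR (p AND r AND NOT q AND s) OR (p AND r AND q AND NOT s) OR (p AND r AND q AND s)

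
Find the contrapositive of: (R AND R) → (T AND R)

Contrapositive: NOT (T AND R) → NOT (R AND R)
Note: A statement and its contrapositive are logically equivalent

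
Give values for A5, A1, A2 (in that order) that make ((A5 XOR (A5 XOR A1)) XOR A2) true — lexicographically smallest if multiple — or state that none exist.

A5=0, A1=0, A2=1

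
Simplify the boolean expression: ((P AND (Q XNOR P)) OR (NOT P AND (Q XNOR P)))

By distribution ((E AND v) OR (E AND NOT v) = E):
= (Q XNOR P)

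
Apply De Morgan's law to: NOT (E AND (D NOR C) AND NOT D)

NOT E OR NOT (D NOR C) OR D
De Morgan's: NOT(AND of terms) = OR of negations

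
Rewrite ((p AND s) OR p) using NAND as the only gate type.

((((p NAND s) NAND (p NAND s)) NAND ((p NAND s) NAND (p NAND s))) NAND (p NAND p))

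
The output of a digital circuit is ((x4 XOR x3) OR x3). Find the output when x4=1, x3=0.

Substituting: ((1 XOR 0) OR 0)
= 1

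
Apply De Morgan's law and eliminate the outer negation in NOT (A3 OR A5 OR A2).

NOT A3 AND NOT A5 AND NOT A2
De Morgan's: NOT(OR of terms) = AND of negations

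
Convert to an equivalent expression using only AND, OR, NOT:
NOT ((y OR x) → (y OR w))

(y OR x) AND NOT (y OR w)
(Negated implication: NOT(A → B) = A AND NOT B)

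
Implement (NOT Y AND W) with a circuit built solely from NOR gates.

(((Y NOR Y) NOR (Y NOR Y)) NOR (W NOR W))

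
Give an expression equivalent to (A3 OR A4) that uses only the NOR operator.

((A3 NOR A4) NOR (A3 NOR A4))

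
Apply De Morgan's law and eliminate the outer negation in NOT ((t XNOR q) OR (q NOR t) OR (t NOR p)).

NOT (t XNOR q) AND NOT (q NOR t) AND NOT (t NOR p)
De Morgan's: NOT(OR of terms) = AND of negations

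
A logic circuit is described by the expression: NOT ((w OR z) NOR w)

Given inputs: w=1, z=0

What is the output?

Substituting: NOT ((1 OR 0) NOR 1)
= 1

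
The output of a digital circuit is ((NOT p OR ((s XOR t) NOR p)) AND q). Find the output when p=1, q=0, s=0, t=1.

Substituting: ((NOT 1 OR ((0 XOR 1) NOR 1)) AND 0)
= 0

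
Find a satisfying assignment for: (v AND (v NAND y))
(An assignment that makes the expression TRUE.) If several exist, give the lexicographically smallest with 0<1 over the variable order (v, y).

v=1, y=0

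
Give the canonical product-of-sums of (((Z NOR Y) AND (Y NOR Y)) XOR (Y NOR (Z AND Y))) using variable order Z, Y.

ΠM(0, 1, 3) = (Z OR Y) AND (Z OR NOT Y) AND (NOT Z OR NOT Y)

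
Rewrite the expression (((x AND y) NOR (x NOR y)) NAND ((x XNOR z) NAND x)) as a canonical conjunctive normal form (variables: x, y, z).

(x OR NOT y OR z) AND (x OR NOT y OR NOT z) AND (NOT x OR y OR z)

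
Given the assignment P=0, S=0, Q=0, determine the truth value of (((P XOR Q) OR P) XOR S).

Substituting: (((0 XOR 0) OR 0) XOR 0)
= 0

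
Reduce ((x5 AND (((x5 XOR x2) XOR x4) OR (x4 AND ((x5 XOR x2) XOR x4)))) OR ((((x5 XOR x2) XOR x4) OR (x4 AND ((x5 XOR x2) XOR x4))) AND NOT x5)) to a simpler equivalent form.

By distribution ((E AND v) OR (E AND NOT v) = E) then absorption (E OR (E AND v) = E):
= ((x5 XOR x2) XOR x4)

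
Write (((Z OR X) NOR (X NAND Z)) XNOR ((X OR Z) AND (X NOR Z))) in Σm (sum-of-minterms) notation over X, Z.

Σm(0, 1, 2, 3) = (NOT X AND NOT Z) OR (NOT X AND Z) OR (X AND NOT Z) OR (X AND Z)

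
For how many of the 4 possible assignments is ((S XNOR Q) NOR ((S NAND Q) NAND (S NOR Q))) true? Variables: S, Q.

No assignment satisfies the expression.
Count: 0 out of 4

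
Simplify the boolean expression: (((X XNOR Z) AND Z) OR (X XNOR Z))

By absorption (E OR (E AND v) = E):
= (X XNOR Z)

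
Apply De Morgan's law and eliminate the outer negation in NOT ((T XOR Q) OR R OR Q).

NOT (T XOR Q) AND NOT R AND NOT Q
De Morgan's: NOT(OR of terms) = AND of negations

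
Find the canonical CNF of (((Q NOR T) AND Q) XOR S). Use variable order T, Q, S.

(T OR Q OR S) AND (T OR NOT Q OR S) AND (NOT T OR Q OR S) AND (NOT T OR NOT Q OR S)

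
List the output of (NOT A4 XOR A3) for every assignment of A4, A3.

A4 | A3 | Output
----------------
0 | 0 | 1
0 | 1 | 0
1 | 0 | 0
1 | 1 | 1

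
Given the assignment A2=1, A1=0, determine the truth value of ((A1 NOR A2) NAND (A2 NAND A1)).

Substituting: ((0 NOR 1) NAND (1 NAND 0))
= 1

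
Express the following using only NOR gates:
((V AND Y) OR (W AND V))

((((V NOR V) NOR (Y NOR Y)) NOR ((W NOR W) NOR (V NOR V))) NOR (((V NOR V) NOR (Y NOR Y)) NOR ((W NOR W) NOR (V NOR V))))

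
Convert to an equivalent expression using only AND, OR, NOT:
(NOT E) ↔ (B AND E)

((NOT E) AND (B AND E)) OR (E AND NOT (B AND E))
(Biconditional = both true or both false)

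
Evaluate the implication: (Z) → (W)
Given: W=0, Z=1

Antecedent (Z) = 1; consequent (W) = 0.
1 → 0 = 0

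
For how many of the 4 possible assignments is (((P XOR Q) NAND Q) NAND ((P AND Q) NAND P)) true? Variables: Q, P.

Satisfying assignments: (1,0), (1,1)
Count: 2 out of 4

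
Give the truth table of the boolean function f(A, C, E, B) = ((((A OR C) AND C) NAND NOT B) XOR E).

A | C | E | B | Output
----------------------
0 | 0 | 0 | 0 | 1
0 | 0 | 0 | 1 | 1
0 | 0 | 1 | 0 | 0
0 | 0 | 1 | 1 | 0
0 | 1 | 0 | 0 | 0
0 | 1 | 0 | 1 | 1
0 | 1 | 1 | 0 | 1
0 | 1 | 1 | 1 | 0
1 | 0 | 0 | 0 | 1
1 | 0 | 0 | 1 | 1
1 | 0 | 1 | 0 | 0
1 | 0 | 1 | 1 | 0
1 | 1 | 0 | 0 | 0
1 | 1 | 0 | 1 | 1
1 | 1 | 1 | 0 | 1
1 | 1 | 1 | 1 | 0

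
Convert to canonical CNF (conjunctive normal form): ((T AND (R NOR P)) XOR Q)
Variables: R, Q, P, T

(R OR Q OR P OR T) AND (R OR Q OR NOT P OR T) AND (R OR Q OR NOT P OR NOT T) AND (R OR NOT Q OR P OR NOT T) AND (NOT R OR Q OR P OR T) AND (NOT R OR Q OR P OR NOT T) AND (NOT R OR Q OR NOT P OR T) AND (NOT R OR Q OR NOT P OR NOT T)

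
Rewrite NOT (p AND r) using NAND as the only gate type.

(((p NAND r) NAND (p NAND r)) NAND ((p NAND r) NAND (p NAND r)))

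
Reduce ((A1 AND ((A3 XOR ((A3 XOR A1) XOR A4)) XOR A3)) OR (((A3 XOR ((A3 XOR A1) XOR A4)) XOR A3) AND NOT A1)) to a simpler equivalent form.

By distribution ((E AND v) OR (E AND NOT v) = E) then XOR self-cancellation ((E XOR v) XOR v = E):
= ((A3 XOR A1) XOR A4)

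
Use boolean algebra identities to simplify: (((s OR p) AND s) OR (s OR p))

By absorption (E OR (E AND v) = E):
= (s OR p)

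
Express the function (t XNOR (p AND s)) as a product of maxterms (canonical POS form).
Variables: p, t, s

ΠM(2, 3, 5, 6) = (p OR NOT t OR s) AND (p OR NOT t OR NOT s) AND (NOT p OR t OR NOT s) AND (NOT p OR NOT t OR s)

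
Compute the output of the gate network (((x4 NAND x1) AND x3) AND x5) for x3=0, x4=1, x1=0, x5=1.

Substituting: (((1 NAND 0) AND 0) AND 1)
= 0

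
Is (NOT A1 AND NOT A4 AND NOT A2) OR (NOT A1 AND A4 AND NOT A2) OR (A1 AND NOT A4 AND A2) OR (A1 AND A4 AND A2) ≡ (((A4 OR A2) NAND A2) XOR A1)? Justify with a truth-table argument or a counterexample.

Yes, they are equivalent — the two output columns agree on all 8 assignments:
A1 | A4 | A2 | Expression 1 | Expression 2
------------------------------------------
0 | 0 | 0 | 1 | 1
0 | 0 | 1 | 0 | 0
0 | 1 | 0 | 1 | 1
0 | 1 | 1 | 0 | 0
1 | 0 | 0 | 0 | 0
1 | 0 | 1 | 1 | 1
1 | 1 | 0 | 0 | 0
1 | 1 | 1 | 1 | 1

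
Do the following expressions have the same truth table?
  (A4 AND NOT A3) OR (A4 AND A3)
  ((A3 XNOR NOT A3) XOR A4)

Yes, they are equivalent — the two output columns agree on all 4 assignments:
A4 | A3 | Expression 1 | Expression 2
-------------------------------------
0 | 0 | 0 | 0
0 | 1 | 0 | 0
1 | 0 | 1 | 1
1 | 1 | 1 | 1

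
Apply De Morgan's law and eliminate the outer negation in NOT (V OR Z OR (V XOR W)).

NOT V AND NOT Z AND NOT (V XOR W)
De Morgan's: NOT(OR of terms) = AND of negations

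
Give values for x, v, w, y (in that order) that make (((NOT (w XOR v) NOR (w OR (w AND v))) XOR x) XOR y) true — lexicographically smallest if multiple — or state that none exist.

x=0, v=0, w=0, y=1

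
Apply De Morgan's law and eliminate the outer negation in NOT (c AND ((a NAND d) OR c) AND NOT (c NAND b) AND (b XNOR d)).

NOT c OR NOT ((a NAND d) OR c) OR (c NAND b) OR NOT (b XNOR d)
De Morgan's: NOT(AND of terms) = OR of negations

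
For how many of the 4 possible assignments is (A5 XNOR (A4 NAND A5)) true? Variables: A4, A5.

Satisfying assignments: (0,1)
Count: 1 out of 4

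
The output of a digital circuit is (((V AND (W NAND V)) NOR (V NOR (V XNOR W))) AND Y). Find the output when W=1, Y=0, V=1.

Substituting: (((1 AND (1 NAND 1)) NOR (1 NOR (1 XNOR 1))) AND 0)
= 0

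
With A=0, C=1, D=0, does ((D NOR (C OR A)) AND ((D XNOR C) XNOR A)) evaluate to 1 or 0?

Substituting: ((0 NOR (1 OR 0)) AND ((0 XNOR 1) XNOR 0))
= 0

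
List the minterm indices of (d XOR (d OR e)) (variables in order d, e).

Σm(1) = (NOT d AND e)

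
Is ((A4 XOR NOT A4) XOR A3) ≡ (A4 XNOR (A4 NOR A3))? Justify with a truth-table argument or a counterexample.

No. Counterexample: with A4=0, A3=0, Expression 1 = 1 but Expression 2 = 0.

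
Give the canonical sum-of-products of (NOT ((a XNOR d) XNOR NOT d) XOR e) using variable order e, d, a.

Σm(1, 3, 4, 6) = (NOT e AND NOT d AND a) OR (NOT e AND d AND a) OR (e AND NOT d AND NOT a) OR (e AND d AND NOT a)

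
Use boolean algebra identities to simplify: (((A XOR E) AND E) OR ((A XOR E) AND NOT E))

By distribution ((E AND v) OR (E AND NOT v) = E):
= (A XOR E)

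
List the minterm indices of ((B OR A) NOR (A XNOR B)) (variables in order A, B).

Σm() = FALSE (no minterms)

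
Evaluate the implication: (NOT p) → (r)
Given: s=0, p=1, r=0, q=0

Antecedent (NOT p) = 0; consequent (r) = 0.
0 → 0 = 1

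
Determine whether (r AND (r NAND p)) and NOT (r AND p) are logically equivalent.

No. Counterexample: with r=0, p=0, Expression 1 = 0 but Expression 2 = 1.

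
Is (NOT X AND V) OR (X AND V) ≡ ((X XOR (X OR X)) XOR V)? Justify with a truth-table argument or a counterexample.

Yes, they are equivalent — the two output columns agree on all 4 assignments:
X | V | Expression 1 | Expression 2
-----------------------------------
0 | 0 | 0 | 0
0 | 1 | 1 | 1
1 | 0 | 0 | 0
1 | 1 | 1 | 1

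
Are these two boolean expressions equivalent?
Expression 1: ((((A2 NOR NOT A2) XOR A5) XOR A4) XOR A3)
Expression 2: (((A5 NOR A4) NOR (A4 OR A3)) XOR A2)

No. Counterexample: with A5=0, A4=0, A2=0, A3=1, Expression 1 = 1 but Expression 2 = 0.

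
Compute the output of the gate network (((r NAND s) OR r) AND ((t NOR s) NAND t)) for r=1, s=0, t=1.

Substituting: (((1 NAND 0) OR 1) AND ((1 NOR 0) NAND 1))
= 1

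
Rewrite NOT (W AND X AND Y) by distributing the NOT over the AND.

NOT W OR NOT X OR NOT Y
De Morgan's: NOT(AND of terms) = OR of negations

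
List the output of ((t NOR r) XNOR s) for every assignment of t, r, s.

t | r | s | Output
------------------
0 | 0 | 0 | 0
0 | 0 | 1 | 1
0 | 1 | 0 | 1
0 | 1 | 1 | 0
1 | 0 | 0 | 1
1 | 0 | 1 | 0
1 | 1 | 0 | 1
1 | 1 | 1 | 0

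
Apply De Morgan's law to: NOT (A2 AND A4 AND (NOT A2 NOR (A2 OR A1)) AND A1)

NOT A2 OR NOT A4 OR NOT (NOT A2 NOR (A2 OR A1)) OR NOT A1
De Morgan's: NOT(AND of terms) = OR of negations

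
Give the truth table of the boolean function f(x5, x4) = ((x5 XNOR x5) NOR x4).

x5 | x4 | Output
----------------
0 | 0 | 0
0 | 1 | 0
1 | 0 | 0
1 | 1 | 0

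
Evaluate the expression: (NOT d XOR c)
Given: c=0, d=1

Substituting: (NOT 1 XOR 0)
= 0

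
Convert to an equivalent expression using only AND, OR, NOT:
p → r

NOT p OR r
(Implication elimination: A → B = NOT A OR B)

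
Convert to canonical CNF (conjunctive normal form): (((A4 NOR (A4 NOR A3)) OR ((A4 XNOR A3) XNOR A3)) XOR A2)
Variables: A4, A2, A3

(A4 OR A2 OR A3) AND (A4 OR NOT A2 OR NOT A3) AND (NOT A4 OR NOT A2 OR A3) AND (NOT A4 OR NOT A2 OR NOT A3)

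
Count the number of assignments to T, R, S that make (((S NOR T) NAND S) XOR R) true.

Satisfying assignments: (0,0,0), (0,0,1), (1,0,0), (1,0,1)
Count: 4 out of 8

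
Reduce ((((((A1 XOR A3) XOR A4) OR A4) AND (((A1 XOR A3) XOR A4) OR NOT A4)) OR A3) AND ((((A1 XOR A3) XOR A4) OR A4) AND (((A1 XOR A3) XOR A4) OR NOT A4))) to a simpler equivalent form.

By absorption (E AND (E OR v) = E) then distribution ((E OR v) AND (E OR NOT v) = E):
= ((A1 XOR A3) XOR A4)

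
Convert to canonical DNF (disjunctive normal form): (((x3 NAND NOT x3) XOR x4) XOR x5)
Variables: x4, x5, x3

(NOT x4 AND NOT x5 AND NOT x3) OR (NOT x4 AND NOT x5 AND x3) OR (x4 AND x5 AND NOT x3) OR (x4 AND x5 AND x3)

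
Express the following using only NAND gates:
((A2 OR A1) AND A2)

((((A2 NAND A2) NAND (A1 NAND A1)) NAND A2) NAND (((A2 NAND A2) NAND (A1 NAND A1)) NAND A2))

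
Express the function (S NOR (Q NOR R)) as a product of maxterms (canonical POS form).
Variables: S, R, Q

ΠM(0, 4, 5, 6, 7) = (S OR R OR Q) AND (NOT S OR R OR Q) AND (NOT S OR R OR NOT Q) AND (NOT S OR NOT R OR Q) AND (NOT S OR NOT R OR NOT Q)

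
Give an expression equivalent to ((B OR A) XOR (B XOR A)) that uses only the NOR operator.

((((((B NOR A) NOR (B NOR A)) NOR ((((B NOR A) NOR (B NOR A)) NOR ((B NOR A) NOR (B NOR A))) NOR ((((B NOR B) NOR (A NOR A)) NOR ((B NOR B) NOR (A NOR A))) NOR (((B NOR B) NOR (A NOR A)) NOR ((B NOR B) NOR (A NOR A)))))) NOR (((B NOR A) NOR (B NOR A)) NOR ((((B NOR A) NOR (B NOR A)) NOR ((B NOR A) NOR (B NOR A))) NOR ((((B NOR B) NOR (A NOR A)) NOR ((B NOR B) NOR (A NOR A))) NOR (((B NOR B) NOR (A NOR A)) NOR ((B NOR B) NOR (A NOR A))))))) NOR ((((B NOR A) NOR (B NOR A)) NOR ((((B NOR A) NOR (B NOR A)) NOR ((B NOR A) NOR (B NOR A))) NOR ((((B NOR B) NOR (A NOR A)) NOR ((B NOR B) NOR (A NOR A))) NOR (((B NOR B) NOR (A NOR A)) NOR ((B NOR B) NOR (A NOR A)))))) NOR (((B NOR A) NOR (B NOR A)) NOR ((((B NOR A) NOR (B NOR A)) NOR ((B NOR A) NOR (B NOR A))) NOR ((((B NOR B) NOR (A NOR A)) NOR ((B NOR B) NOR (A NOR A))) NOR (((B NOR B) NOR (A NOR A)) NOR ((B NOR B) NOR (A NOR A)))))))) NOR ((((((B NOR A) NOR (B NOR A)) NOR ((B NOR A) NOR (B NOR A))) NOR (((((B NOR A) NOR (B NOR A)) NOR ((B NOR A) NOR (B NOR A))) NOR ((((B NOR B) NOR (A NOR A)) NOR ((B NOR B) NOR (A NOR A))) NOR (((B NOR B) NOR (A NOR A)) NOR ((B NOR B) NOR (A NOR A))))) NOR ((((B NOR A) NOR (B NOR A)) NOR ((B NOR A) NOR (B NOR A))) NOR ((((B NOR B) NOR (A NOR A)) NOR ((B NOR B) NOR (A NOR A))) NOR (((B NOR B) NOR (A NOR A)) NOR ((B NOR B) NOR (A NOR A))))))) NOR ((((B NOR A) NOR (B NOR A)) NOR ((B NOR A) NOR (B NOR A))) NOR (((((B NOR A) NOR (B NOR A)) NOR ((B NOR A) NOR (B NOR A))) NOR ((((B NOR B) NOR (A NOR A)) NOR ((B NOR B) NOR (A NOR A))) NOR (((B NOR B) NOR (A NOR A)) NOR ((B NOR B) NOR (A NOR A))))) NOR ((((B NOR A) NOR (B NOR A)) NOR ((B NOR A) NOR (B NOR A))) NOR ((((B NOR B) NOR (A NOR A)) NOR ((B NOR B) NOR (A NOR A))) NOR (((B NOR B) NOR (A NOR A)) NOR ((B NOR B) NOR (A NOR A)))))))) NOR (((((B NOR A) NOR (B NOR A)) NOR ((B NOR A) NOR (B NOR A))) NOR (((((B NOR A) NOR (B NOR A)) NOR ((B NOR A) NOR (B NOR A))) NOR ((((B NOR B) NOR (A NOR A)) NOR ((B NOR B) NOR (A NOR A))) NOR (((B NOR B) NOR (A NOR A)) NOR ((B NOR B) NOR (A NOR A))))) NOR ((((B NOR A) NOR (B NOR A)) NOR ((B NOR A) NOR (B NOR A))) NOR ((((B NOR B) NOR (A NOR A)) NOR ((B NOR B) NOR (A NOR A))) NOR (((B NOR B) NOR (A NOR A)) NOR ((B NOR B) NOR (A NOR A))))))) NOR ((((B NOR A) NOR (B NOR A)) NOR ((B NOR A) NOR (B NOR A))) NOR (((((B NOR A) NOR (B NOR A)) NOR ((B NOR A) NOR (B NOR A))) NOR ((((B NOR B) NOR (A NOR A)) NOR ((B NOR B) NOR (A NOR A))) NOR (((B NOR B) NOR (A NOR A)) NOR ((B NOR B) NOR (A NOR A))))) NOR ((((B NOR A) NOR (B NOR A)) NOR ((B NOR A) NOR (B NOR A))) NOR ((((B NOR B) NOR (A NOR A)) NOR ((B NOR B) NOR (A NOR A))) NOR (((B NOR B) NOR (A NOR A)) NOR ((B NOR B) NOR (A NOR A))))))))))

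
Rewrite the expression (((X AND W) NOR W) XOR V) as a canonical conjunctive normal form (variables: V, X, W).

(V OR X OR NOT W) AND (V OR NOT X OR NOT W) AND (NOT V OR X OR W) AND (NOT V OR NOT X OR W)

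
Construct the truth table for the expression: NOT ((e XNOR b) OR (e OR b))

b | e | Output
--------------
0 | 0 | 0
0 | 1 | 0
1 | 0 | 0
1 | 1 | 0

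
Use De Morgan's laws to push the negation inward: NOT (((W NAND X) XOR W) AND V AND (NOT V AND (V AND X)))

NOT ((W NAND X) XOR W) OR NOT V OR NOT (NOT V AND (V AND X))
De Morgan's: NOT(AND of terms) = OR of negations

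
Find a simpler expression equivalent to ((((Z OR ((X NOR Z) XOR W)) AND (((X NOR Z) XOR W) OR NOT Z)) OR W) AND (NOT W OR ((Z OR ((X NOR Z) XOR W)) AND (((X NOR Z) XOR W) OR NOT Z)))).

By distribution ((E OR v) AND (E OR NOT v) = E) then distribution ((E OR v) AND (E OR NOT v) = E):
= ((X NOR Z) XOR W)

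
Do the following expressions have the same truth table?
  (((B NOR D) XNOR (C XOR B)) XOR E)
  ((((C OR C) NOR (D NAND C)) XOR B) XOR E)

No. Counterexample: with C=0, B=0, E=0, D=1, Expression 1 = 1 but Expression 2 = 0.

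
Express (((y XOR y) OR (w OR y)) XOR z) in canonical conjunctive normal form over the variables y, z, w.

(y OR z OR w) AND (y OR NOT z OR NOT w) AND (NOT y OR NOT z OR w) AND (NOT y OR NOT z OR NOT w)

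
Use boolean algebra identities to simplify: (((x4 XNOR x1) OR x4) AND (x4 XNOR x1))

By absorption (E AND (E OR v) = E):
= (x4 XNOR x1)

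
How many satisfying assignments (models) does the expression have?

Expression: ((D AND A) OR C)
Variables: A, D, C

Satisfying assignments: (0,0,1), (0,1,1), (1,0,1), (1,1,0), (1,1,1)
Count: 5 out of 8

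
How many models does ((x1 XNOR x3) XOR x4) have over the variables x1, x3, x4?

Satisfying assignments: (0,0,0), (0,1,1), (1,0,1), (1,1,0)
Count: 4 out of 8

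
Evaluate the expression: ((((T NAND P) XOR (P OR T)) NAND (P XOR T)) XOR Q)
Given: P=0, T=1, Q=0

Substituting: ((((1 NAND 0) XOR (0 OR 1)) NAND (0 XOR 1)) XOR 0)
= 1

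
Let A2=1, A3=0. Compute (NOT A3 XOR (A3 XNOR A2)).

Substituting: (NOT 0 XOR (0 XNOR 1))
= 1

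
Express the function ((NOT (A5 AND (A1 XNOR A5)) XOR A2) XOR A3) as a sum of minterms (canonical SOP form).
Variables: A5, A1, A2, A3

Σm(0, 3, 4, 7, 8, 11, 13, 14) = (NOT A5 AND NOT A1 AND NOT A2 AND NOT A3) OR (NOT A5 AND NOT A1 AND A2 AND A3) OR (NOT A5 AND A1 AND NOT A2 AND NOT A3) OR (NOT A5 AND A1 AND A2 AND A3) OR (A5 AND NOT A1 AND NOT A2 AND NOT A3) OR (A5 AND NOT A1 AND A2 AND A3) OR (A5 AND A1 AND NOT A2 AND A3) OR (A5 AND A1 AND A2 AND NOT A3)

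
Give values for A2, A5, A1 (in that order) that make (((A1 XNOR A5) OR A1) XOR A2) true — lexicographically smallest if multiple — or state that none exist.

A2=0, A5=0, A1=0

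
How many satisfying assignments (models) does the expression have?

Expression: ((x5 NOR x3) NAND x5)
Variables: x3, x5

Satisfying assignments: (0,0), (0,1), (1,0), (1,1)
Count: 4 out of 4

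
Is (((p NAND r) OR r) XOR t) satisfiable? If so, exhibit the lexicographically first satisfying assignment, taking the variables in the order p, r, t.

p=0, r=0, t=0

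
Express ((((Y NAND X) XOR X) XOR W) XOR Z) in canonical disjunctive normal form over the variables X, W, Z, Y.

(NOT X AND NOT W AND NOT Z AND NOT Y) OR (NOT X AND NOT W AND NOT Z AND Y) OR (NOT X AND W AND Z AND NOT Y) OR (NOT X AND W AND Z AND Y) OR (X AND NOT W AND NOT Z AND Y) OR (X AND NOT W AND Z AND NOT Y) OR (X AND W AND NOT Z AND NOT Y) OR (X AND W AND Z AND Y)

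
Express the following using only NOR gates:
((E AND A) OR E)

((((E NOR E) NOR (A NOR A)) NOR E) NOR (((E NOR E) NOR (A NOR A)) NOR E))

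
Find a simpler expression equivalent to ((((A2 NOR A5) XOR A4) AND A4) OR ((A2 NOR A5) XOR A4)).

By absorption (E OR (E AND v) = E):
= ((A2 NOR A5) XOR A4)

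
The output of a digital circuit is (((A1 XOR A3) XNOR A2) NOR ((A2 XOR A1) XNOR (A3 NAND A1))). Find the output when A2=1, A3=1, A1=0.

Substituting: (((0 XOR 1) XNOR 1) NOR ((1 XOR 0) XNOR (1 NAND 0)))
= 0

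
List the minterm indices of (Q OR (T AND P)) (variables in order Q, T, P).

Σm(3, 4, 5, 6, 7) = (NOT Q AND T AND P) OR (Q AND NOT T AND NOT P) OR (Q AND NOT T AND P) OR (Q AND T AND NOT P) OR (Q AND T AND P)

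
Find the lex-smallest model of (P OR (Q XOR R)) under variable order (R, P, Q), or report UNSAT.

R=0, P=0, Q=1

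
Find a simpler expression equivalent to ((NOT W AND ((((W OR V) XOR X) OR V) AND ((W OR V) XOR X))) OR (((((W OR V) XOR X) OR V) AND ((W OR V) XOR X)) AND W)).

By distribution ((E AND v) OR (E AND NOT v) = E) then absorption (E AND (E OR v) = E):
= ((W OR V) XOR X)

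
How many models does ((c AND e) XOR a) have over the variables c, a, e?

Satisfying assignments: (0,1,0), (0,1,1), (1,0,1), (1,1,0)
Count: 4 out of 8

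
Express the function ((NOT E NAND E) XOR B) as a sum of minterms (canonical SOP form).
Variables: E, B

Σm(0, 2) = (NOT E AND NOT B) OR (E AND NOT B)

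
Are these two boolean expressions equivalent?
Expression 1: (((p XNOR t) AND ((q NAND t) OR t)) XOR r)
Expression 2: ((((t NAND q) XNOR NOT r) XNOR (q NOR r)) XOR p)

No. Counterexample: with p=0, q=0, t=0, r=1, Expression 1 = 0 but Expression 2 = 1.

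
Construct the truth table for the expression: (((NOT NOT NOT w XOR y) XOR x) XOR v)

y | x | w | v | Output
----------------------
0 | 0 | 0 | 0 | 1
0 | 0 | 0 | 1 | 0
0 | 0 | 1 | 0 | 0
0 | 0 | 1 | 1 | 1
0 | 1 | 0 | 0 | 0
0 | 1 | 0 | 1 | 1
0 | 1 | 1 | 0 | 1
0 | 1 | 1 | 1 | 0
1 | 0 | 0 | 0 | 0
1 | 0 | 0 | 1 | 1
1 | 0 | 1 | 0 | 1
1 | 0 | 1 | 1 | 0
1 | 1 | 0 | 0 | 1
1 | 1 | 0 | 1 | 0
1 | 1 | 1 | 0 | 0
1 | 1 | 1 | 1 | 1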